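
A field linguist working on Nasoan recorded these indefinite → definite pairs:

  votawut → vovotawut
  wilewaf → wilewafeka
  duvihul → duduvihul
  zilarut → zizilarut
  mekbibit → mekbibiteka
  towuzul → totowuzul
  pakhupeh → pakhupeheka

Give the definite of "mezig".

zilarut and mekbibit both end in -t yet inflect differently (zizilarut, mekbibiteka), so the final letter is not what conditions the rule; the last vowel is.
"mezig" has last vowel 'i'. The one such stem in the data (mekbibit → mekbibiteka) adds -eka, so the same rule applies.
The other pattern: stems whose last vowel is 'u' repeat the first consonant+vowel as a prefix.
So mezig → mezigeka.

mezigeka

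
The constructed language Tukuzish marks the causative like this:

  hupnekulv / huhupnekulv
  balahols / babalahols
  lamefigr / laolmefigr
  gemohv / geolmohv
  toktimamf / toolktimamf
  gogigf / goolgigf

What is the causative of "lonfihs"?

"lonfihs" has second-to-last letter 'h'. The one such stem in the data (gemohv → geolmohv) inserts -ol- after the first vowel (as do lamefigr, toktimamf), so the same rule applies.
The other pattern: stems whose second-to-last letter is 'l' repeat the first consonant+vowel as a prefix.
So lonfihs → loolnfihs.

loolnfihs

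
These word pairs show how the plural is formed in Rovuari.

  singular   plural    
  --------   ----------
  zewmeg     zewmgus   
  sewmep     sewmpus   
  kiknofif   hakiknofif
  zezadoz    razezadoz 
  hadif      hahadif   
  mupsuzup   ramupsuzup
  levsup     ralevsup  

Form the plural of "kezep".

kezpus

"kezep" has last vowel 'e'. The stems whose last vowel is 'e' (zewmeg → zewmgus, sewmep → sewmpus) delete the last vowel and add -us.
The other patterns: stems whose last vowel is 'i' add the prefix ha-; stems whose last vowel is 'o' or 'u' add the prefix ra-.
So kezep → kezpus.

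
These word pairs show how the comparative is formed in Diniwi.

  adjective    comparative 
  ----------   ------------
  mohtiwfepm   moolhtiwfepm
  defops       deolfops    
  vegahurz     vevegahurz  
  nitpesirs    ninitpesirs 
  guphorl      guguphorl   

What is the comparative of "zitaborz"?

zizitaborz

defops and nitpesirs both end in -s yet inflect differently (deolfops, ninitpesirs), so the final letter is not what conditions the rule; the second-to-last letter is.
"zitaborz" has second-to-last letter 'r'. The stems whose second-to-last letter is 'r' (vegahurz → vevegahurz, nitpesirs → ninitpesirs, guphorl → guguphorl) repeat the first consonant+vowel as a prefix.
So zitaborz → zizitaborz.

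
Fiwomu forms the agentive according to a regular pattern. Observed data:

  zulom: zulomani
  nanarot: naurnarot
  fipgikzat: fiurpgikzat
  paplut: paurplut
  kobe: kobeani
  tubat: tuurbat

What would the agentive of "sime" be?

simeani

nanarot and zulom both have last vowel 'o' yet inflect differently (naurnarot, zulomani), so the last vowel is not what conditions the rule; the final letter is.
"sime" ends in -e. The one such stem in the data (kobe → kobeani) adds -ani, so the same rule applies.
The other pattern: stems ending in -t insert -ur- after the first vowel.
So sime → simeani.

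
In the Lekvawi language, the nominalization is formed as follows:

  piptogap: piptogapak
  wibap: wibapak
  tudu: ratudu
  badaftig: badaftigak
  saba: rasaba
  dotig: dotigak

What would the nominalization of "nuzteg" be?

nuztegak

"nuzteg" ends in a consonant. The stems ending in a consonant (dotig → dotigak, piptogap → piptogapak, wibap → wibapak) add -ak.
So nuzteg → nuztegak.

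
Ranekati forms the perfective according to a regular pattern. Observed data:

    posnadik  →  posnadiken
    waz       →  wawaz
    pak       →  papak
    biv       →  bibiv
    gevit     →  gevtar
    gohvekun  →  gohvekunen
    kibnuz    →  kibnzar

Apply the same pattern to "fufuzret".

waz and kibnuz both end in -z yet inflect differently (wawaz, kibnzar), so the final letter is not what conditions the rule; the number of vowels is.
"fufuzret" has 3 vowels. The stems with 3 vowels (posnadik → posnadiken, gohvekun → gohvekunen) add -en.
So fufuzret → fufuzreten.

fufuzreten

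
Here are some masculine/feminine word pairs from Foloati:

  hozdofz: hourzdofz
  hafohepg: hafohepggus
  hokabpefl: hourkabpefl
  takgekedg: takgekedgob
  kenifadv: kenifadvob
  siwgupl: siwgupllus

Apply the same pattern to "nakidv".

siwgupl and hokabpefl both end in -l yet inflect differently (siwgupllus, hourkabpefl), so the final letter is not what conditions the rule; the second-to-last letter is.
"nakidv" has second-to-last letter 'd'. The stems whose second-to-last letter is 'd' (takgekedg → takgekedgob, kenifadv → kenifadvob) add -ob.
So nakidv → nakidvob.

nakidvob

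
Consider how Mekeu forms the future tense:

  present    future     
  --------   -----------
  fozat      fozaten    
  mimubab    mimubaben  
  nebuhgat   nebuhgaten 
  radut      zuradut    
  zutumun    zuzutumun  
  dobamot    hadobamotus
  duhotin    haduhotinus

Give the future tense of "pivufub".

zupivufub

fozat and radut both end in -t yet inflect differently (fozaten, zuradut), so the final letter is not what conditions the rule; the last vowel is.
"pivufub" has last vowel 'u'. The stems whose last vowel is 'u' (radut → zuradut, zutumun → zuzutumun) add the prefix zu-.
The other patterns: stems whose last vowel is 'a' add -en; stems whose last vowel is 'i' or 'o' add ha- … -us around the stem.
So pivufub → zupivufub.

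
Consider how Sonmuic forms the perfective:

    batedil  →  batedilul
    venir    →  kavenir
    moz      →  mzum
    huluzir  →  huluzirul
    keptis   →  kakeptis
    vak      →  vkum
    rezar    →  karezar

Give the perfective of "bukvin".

kabukvin

venir and huluzir both end in -r yet inflect differently (kavenir, huluzirul), so the final letter is not what conditions the rule; the number of vowels is.
"bukvin" has 2 vowels. The stems with 2 vowels (venir → kavenir, rezar → karezar, keptis → kakeptis) add the prefix ka-.
The other patterns: stems with 1 vowel delete the last vowel and add -um; stems with 3 vowels add -ul.
So bukvin → kabukvin.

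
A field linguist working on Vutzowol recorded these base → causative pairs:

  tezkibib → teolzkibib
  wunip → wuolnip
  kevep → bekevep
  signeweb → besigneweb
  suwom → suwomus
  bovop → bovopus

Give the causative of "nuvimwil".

wunip and kevep both end in -p yet inflect differently (wuolnip, bekevep), so the final letter is not what conditions the rule; the last vowel is.
"nuvimwil" has last vowel 'i'. The stems whose last vowel is 'i' (tezkibib → teolzkibib, wunip → wuolnip) insert -ol- after the first vowel.
The other patterns: stems whose last vowel is 'e' add the prefix be-; stems whose last vowel is 'o' add -us.
So nuvimwil → nuolvimwil.

nuolvimwil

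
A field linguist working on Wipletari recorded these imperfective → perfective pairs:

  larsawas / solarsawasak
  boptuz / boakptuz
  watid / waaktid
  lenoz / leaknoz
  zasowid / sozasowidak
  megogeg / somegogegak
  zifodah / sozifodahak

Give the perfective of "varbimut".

sovarbimutak

watid and zasowid both end in -d yet inflect differently (waaktid, sozasowidak), so the final letter is not what conditions the rule; the number of vowels is.
"varbimut" has 3 vowels. The stems with 3 vowels (zasowid → sozasowidak, zifodah → sozifodahak, larsawas → solarsawasak) add so- … -ak around the stem.
The other pattern: stems with 2 vowels insert -ak- after the first vowel.
So varbimut → sovarbimutak.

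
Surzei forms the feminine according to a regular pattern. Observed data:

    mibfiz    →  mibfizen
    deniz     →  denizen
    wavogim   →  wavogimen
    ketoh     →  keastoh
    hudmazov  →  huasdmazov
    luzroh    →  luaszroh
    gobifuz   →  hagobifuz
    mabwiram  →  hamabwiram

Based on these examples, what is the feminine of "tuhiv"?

tuhiven

mibfiz and gobifuz both end in -z yet inflect differently (mibfizen, hagobifuz), so the final letter is not what conditions the rule; the last vowel is.
"tuhiv" has last vowel 'i'. The stems whose last vowel is 'i' (mibfiz → mibfizen, deniz → denizen, wavogim → wavogimen) add -en.
The other patterns: stems whose last vowel is 'o' insert -as- after the first vowel; stems whose last vowel is 'a' or 'u' add the prefix ha-.
So tuhiv → tuhiven.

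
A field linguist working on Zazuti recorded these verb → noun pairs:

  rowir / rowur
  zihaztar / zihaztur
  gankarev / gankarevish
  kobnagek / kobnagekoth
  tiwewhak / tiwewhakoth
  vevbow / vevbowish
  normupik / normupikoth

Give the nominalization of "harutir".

"harutir" ends in -r. The stems ending in -r (rowir → rowur, zihaztar → zihaztur) change the last vowel to 'u'.
The other patterns: stems ending in -k add -oth; stems ending in -v or -w add -ish.
So harutir → harutur.

harutur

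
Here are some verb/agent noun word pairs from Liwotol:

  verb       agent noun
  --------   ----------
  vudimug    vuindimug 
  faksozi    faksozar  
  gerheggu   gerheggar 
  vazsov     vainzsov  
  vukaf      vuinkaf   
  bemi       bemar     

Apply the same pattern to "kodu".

kodar

vudimug and gerheggu both have last vowel 'u' yet inflect differently (vuindimug, gerheggar), so the last vowel is not what conditions the rule; whether the stem ends in a vowel or a consonant is.
"kodu" ends in a vowel. The stems ending in a vowel (faksozi → faksozar, bemi → bemar, gerheggu → gerheggar) drop the final letter and add -ar.
The other pattern: stems ending in a consonant insert -in- after the first vowel.
So kodu → kodar.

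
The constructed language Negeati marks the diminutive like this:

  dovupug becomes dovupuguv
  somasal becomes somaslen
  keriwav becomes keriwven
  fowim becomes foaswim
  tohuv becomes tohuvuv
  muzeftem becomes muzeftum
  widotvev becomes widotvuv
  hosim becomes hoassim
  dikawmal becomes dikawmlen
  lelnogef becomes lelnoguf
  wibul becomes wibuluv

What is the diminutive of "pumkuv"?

tohuv and keriwav both end in -v yet inflect differently (tohuvuv, keriwven), so the final letter is not what conditions the rule; the last vowel is.
"pumkuv" has last vowel 'u'. The stems whose last vowel is 'u' (dovupug → dovupuguv, tohuv → tohuvuv, wibul → wibuluv) add -uv.
The other patterns: stems whose last vowel is 'i' insert -as- after the first vowel; stems whose last vowel is 'a' delete the last vowel and add -en; stems whose last vowel is 'e' change the last vowel to 'u'.
So pumkuv → pumkuvuv.

pumkuvuv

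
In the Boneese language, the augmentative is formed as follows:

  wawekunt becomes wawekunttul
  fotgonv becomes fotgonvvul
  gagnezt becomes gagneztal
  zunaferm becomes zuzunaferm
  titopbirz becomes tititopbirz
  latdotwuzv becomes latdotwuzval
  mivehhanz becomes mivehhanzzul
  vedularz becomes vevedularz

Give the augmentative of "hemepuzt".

fotgonv and latdotwuzv both end in -v yet inflect differently (fotgonvvul, latdotwuzval), so the final letter is not what conditions the rule; the second-to-last letter is.
"hemepuzt" has second-to-last letter 'z'. The stems whose second-to-last letter is 'z' (latdotwuzv → latdotwuzval, gagnezt → gagneztal) add -al.
So hemepuzt → hemepuztal.

hemepuztal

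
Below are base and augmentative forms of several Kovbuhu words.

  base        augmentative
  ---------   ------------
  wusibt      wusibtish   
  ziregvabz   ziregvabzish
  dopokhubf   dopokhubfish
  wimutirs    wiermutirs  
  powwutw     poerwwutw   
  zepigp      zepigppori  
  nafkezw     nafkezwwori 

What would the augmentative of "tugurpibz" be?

powwutw and nafkezw both end in -w yet inflect differently (poerwwutw, nafkezwwori), so the final letter is not what conditions the rule; the second-to-last letter is.
"tugurpibz" has second-to-last letter 'b'. The stems whose second-to-last letter is 'b' (wusibt → wusibtish, ziregvabz → ziregvabzish, dopokhubf → dopokhubfish) add -ish.
The other patterns: stems whose second-to-last letter is 'r' or 't' insert -er- after the first vowel; stems whose second-to-last letter is 'g' or 'z' double the final consonant and add -ori.
So tugurpibz → tugurpibzish.

tugurpibzish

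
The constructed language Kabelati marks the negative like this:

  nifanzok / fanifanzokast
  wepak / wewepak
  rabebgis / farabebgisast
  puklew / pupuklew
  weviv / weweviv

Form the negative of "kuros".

kukuros

wepak and nifanzok both end in -k yet inflect differently (wewepak, fanifanzokast), so the final letter is not what conditions the rule; the number of vowels is.
"kuros" has 2 vowels. The stems with 2 vowels (puklew → pupuklew, wepak → wewepak, weviv → weweviv) repeat the first consonant+vowel as a prefix.
So kuros → kukuros.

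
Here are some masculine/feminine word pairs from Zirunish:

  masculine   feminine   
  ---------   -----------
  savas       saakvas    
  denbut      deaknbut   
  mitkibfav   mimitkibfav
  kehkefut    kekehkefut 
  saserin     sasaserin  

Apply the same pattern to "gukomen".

gugukomen

denbut and kehkefut both end in -t yet inflect differently (deaknbut, kekehkefut), so the final letter is not what conditions the rule; the number of vowels is.
"gukomen" has 3 vowels. The stems with 3 vowels (mitkibfav → mimitkibfav, kehkefut → kekehkefut, saserin → sasaserin) repeat the first consonant+vowel as a prefix.
The other pattern: stems with 2 vowels insert -ak- after the first vowel.
So gukomen → gugukomen.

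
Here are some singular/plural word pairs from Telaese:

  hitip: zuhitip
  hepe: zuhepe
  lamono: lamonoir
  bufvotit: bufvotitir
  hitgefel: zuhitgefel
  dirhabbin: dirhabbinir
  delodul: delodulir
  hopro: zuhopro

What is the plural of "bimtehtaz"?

hopro and lamono both end in -o yet inflect differently (zuhopro, lamonoir), so the final letter is not what conditions the rule; the first letter is.
"bimtehtaz" begins with b-. The one such stem in the data (bufvotit → bufvotitir) adds -ir, so the same rule applies.
The other pattern: stems beginning with h- add the prefix zu-.
So bimtehtaz → bimtehtazir.

bimtehtazir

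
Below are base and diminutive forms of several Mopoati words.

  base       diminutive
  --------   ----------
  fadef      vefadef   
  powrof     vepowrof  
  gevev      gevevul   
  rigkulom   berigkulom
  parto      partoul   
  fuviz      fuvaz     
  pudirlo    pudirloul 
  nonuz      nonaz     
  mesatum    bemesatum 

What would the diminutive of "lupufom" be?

nonuz and mesatum both have last vowel 'u' yet inflect differently (nonaz, bemesatum), so the last vowel is not what conditions the rule; the final letter is.
"lupufom" ends in -m. The stems ending in -m (mesatum → bemesatum, rigkulom → berigkulom) add the prefix be-.
So lupufom → belupufom.

belupufom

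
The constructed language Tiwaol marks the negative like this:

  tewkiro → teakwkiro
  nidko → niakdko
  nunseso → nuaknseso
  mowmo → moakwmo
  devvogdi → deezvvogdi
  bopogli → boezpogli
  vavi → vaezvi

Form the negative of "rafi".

raezfi

tewkiro and devvogdi both have 3 vowels yet inflect differently (teakwkiro, deezvvogdi), so the number of vowels is not what conditions the rule; the final letter is.
"rafi" ends in -i. The stems ending in -i (devvogdi → deezvvogdi, bopogli → boezpogli, vavi → vaezvi) insert -ez- after the first vowel.
The other pattern: stems ending in -o insert -ak- after the first vowel.
So rafi → raezfi.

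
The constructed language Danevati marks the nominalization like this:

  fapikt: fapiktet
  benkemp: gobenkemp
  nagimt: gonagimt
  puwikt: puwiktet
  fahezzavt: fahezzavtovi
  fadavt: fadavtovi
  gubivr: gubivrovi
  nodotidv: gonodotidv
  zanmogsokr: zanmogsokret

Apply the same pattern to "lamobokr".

fadavt and puwikt both end in -t yet inflect differently (fadavtovi, puwiktet), so the final letter is not what conditions the rule; the second-to-last letter is.
"lamobokr" has second-to-last letter 'k'. The stems whose second-to-last letter is 'k' (puwikt → puwiktet, fapikt → fapiktet, zanmogsokr → zanmogsokret) add -et.
The other patterns: stems whose second-to-last letter is 'v' add -ovi; stems whose second-to-last letter is 'd' or 'm' add the prefix go-.
So lamobokr → lamobokret.

lamobokret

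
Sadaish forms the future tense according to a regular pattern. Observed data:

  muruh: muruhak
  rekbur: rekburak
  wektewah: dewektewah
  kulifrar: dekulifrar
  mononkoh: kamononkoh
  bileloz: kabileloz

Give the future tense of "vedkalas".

muruh and wektewah both end in -h yet inflect differently (muruhak, dewektewah), so the final letter is not what conditions the rule; the last vowel is.
"vedkalas" has last vowel 'a'. The stems whose last vowel is 'a' (wektewah → dewektewah, kulifrar → dekulifrar) add the prefix de-.
So vedkalas → devedkalas.

devedkalas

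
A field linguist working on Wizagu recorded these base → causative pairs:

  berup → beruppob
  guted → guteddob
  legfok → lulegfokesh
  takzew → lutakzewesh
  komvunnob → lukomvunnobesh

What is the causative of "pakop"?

pakoppob

guted and takzew both have last vowel 'e' yet inflect differently (guteddob, lutakzewesh), so the last vowel is not what conditions the rule; the final letter is.
"pakop" ends in -p. The one such stem in the data (berup → beruppob) doubles the final consonant and adds -ob (as does guted), so the same rule applies.
The other pattern: stems ending in -b, -k or -w add lu- … -esh around the stem.
So pakop → pakoppob.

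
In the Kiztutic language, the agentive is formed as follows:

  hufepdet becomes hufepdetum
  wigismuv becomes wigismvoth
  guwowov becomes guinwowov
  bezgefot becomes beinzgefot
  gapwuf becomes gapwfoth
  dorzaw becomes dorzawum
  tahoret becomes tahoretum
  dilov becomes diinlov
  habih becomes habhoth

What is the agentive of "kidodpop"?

"kidodpop" has last vowel 'o'. The stems whose last vowel is 'o' (guwowov → guinwowov, bezgefot → beinzgefot, dilov → diinlov) insert -in- after the first vowel.
The other patterns: stems whose last vowel is 'a' or 'e' add -um; stems whose last vowel is 'i' or 'u' delete the last vowel and add -oth.
So kidodpop → kiindodpop.

kiindodpop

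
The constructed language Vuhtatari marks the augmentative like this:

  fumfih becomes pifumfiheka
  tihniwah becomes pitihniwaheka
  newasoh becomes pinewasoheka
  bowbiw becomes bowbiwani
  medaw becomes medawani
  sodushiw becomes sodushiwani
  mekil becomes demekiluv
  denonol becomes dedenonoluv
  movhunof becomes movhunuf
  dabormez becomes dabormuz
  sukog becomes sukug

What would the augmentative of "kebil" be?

dekebiluv

fumfih and bowbiw both have last vowel 'i' yet inflect differently (pifumfiheka, bowbiwani), so the last vowel is not what conditions the rule; the final letter is.
"kebil" ends in -l. The stems ending in -l (mekil → demekiluv, denonol → dedenonoluv) add de- … -uv around the stem.
The other patterns: stems ending in -h add pi- … -eka around the stem; stems ending in -w add -ani; stems ending in -f, -g or -z change the last vowel to 'u'.
So kebil → dekebiluv.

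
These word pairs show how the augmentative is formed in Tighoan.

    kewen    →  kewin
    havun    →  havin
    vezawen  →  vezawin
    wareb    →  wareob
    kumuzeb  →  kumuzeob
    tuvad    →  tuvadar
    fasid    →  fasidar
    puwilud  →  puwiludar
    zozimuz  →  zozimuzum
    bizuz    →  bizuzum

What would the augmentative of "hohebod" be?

"hohebod" ends in -d. The stems ending in -d (tuvad → tuvadar, fasid → fasidar, puwilud → puwiludar) add -ar.
So hohebod → hohebodar.

hohebodar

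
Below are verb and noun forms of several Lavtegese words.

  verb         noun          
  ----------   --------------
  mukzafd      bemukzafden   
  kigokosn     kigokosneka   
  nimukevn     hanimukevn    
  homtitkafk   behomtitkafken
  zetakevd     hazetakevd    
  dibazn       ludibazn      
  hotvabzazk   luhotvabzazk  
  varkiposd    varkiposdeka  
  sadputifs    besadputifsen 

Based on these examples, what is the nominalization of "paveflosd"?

varkiposd and mukzafd both end in -d yet inflect differently (varkiposdeka, bemukzafden), so the final letter is not what conditions the rule; the second-to-last letter is.
"paveflosd" has second-to-last letter 's'. The stems whose second-to-last letter is 's' (varkiposd → varkiposdeka, kigokosn → kigokosneka) add -eka.
The other patterns: stems whose second-to-last letter is 'f' add be- … -en around the stem; stems whose second-to-last letter is 'v' add the prefix ha-; stems whose second-to-last letter is 'z' add the prefix lu-.
So paveflosd → paveflosdeka.

paveflosdeka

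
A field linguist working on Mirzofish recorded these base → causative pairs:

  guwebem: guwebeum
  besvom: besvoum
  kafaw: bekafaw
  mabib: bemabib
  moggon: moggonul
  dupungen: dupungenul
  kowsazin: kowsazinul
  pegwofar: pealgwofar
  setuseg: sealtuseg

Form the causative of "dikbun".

dikbunul

besvom and moggon both have last vowel 'o' yet inflect differently (besvoum, moggonul), so the last vowel is not what conditions the rule; the final letter is.
"dikbun" ends in -n. The stems ending in -n (moggon → moggonul, dupungen → dupungenul, kowsazin → kowsazinul) add -ul.
So dikbun → dikbunul.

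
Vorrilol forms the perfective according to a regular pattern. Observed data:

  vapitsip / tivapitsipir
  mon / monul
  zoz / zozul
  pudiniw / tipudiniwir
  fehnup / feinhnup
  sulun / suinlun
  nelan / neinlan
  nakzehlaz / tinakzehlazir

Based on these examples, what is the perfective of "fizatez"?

tifizatezir

mon and sulun both end in -n yet inflect differently (monul, suinlun), so the final letter is not what conditions the rule; the number of vowels is.
"fizatez" has 3 vowels. The stems with 3 vowels (pudiniw → tipudiniwir, vapitsip → tivapitsipir, nakzehlaz → tinakzehlazir) add ti- … -ir around the stem.
So fizatez → tifizatezir.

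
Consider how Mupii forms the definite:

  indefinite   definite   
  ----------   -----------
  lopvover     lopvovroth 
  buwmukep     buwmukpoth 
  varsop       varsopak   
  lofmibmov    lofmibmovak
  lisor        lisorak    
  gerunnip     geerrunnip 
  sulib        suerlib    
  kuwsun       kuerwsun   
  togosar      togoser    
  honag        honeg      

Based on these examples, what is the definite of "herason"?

herasonak

buwmukep and varsop both end in -p yet inflect differently (buwmukpoth, varsopak), so the final letter is not what conditions the rule; the last vowel is.
"herason" has last vowel 'o'. The stems whose last vowel is 'o' (varsop → varsopak, lofmibmov → lofmibmovak, lisor → lisorak) add -ak.
The other patterns: stems whose last vowel is 'e' delete the last vowel and add -oth; stems whose last vowel is 'i' or 'u' insert -er- after the first vowel; stems whose last vowel is 'a' change the last vowel to 'e'.
So herason → herasonak.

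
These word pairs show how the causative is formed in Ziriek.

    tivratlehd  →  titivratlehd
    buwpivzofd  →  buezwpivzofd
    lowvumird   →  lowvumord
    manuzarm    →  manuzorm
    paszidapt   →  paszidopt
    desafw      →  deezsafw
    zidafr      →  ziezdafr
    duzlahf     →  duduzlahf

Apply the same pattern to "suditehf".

tivratlehd and buwpivzofd both end in -d yet inflect differently (titivratlehd, buezwpivzofd), so the final letter is not what conditions the rule; the second-to-last letter is.
"suditehf" has second-to-last letter 'h'. The stems whose second-to-last letter is 'h' (duzlahf → duduzlahf, tivratlehd → titivratlehd) repeat the first consonant+vowel as a prefix.
The other patterns: stems whose second-to-last letter is 'f' insert -ez- after the first vowel; stems whose second-to-last letter is 'p' or 'r' change the last vowel to 'o'.
So suditehf → susuditehf.

susuditehf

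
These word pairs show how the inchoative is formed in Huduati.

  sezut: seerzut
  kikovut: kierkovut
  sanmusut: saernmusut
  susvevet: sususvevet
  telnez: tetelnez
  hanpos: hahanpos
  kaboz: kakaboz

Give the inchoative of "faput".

sezut and susvevet both end in -t yet inflect differently (seerzut, sususvevet), so the final letter is not what conditions the rule; the last vowel is.
"faput" has last vowel 'u'. The stems whose last vowel is 'u' (sezut → seerzut, kikovut → kierkovut, sanmusut → saernmusut) insert -er- after the first vowel.
So faput → faerput.

faerput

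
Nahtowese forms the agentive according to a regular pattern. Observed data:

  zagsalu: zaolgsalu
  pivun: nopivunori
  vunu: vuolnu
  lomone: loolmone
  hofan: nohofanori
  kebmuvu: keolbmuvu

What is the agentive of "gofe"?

goolfe

pivun and zagsalu both have last vowel 'u' yet inflect differently (nopivunori, zaolgsalu), so the last vowel is not what conditions the rule; the final letter is.
"gofe" ends in -e. The one such stem in the data (lomone → loolmone) inserts -ol- after the first vowel (as do zagsalu, kebmuvu), so the same rule applies.
So gofe → goolfe.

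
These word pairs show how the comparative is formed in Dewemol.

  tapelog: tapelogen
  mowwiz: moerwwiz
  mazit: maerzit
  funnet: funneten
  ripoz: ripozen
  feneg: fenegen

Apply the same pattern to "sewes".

sewesen

"sewes" has last vowel 'e'. The stems whose last vowel is 'e' (feneg → fenegen, funnet → funneten) add -en.
The other pattern: stems whose last vowel is 'i' insert -er- after the first vowel.
So sewes → sewesen.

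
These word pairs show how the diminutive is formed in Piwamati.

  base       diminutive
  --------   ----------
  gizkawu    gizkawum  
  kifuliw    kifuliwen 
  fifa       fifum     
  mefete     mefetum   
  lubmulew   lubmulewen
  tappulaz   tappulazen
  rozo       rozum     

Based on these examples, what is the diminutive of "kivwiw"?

"kivwiw" ends in a consonant. The stems ending in a consonant (kifuliw → kifuliwen, lubmulew → lubmulewen, tappulaz → tappulazen) add -en.
The other pattern: stems ending in a vowel drop the final letter and add -um.
So kivwiw → kivwiwen.

kivwiwen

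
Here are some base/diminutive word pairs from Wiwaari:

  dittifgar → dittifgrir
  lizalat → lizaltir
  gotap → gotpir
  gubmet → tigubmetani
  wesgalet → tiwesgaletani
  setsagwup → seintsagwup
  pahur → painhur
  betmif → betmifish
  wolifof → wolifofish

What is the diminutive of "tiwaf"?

tiwfir

"tiwaf" has last vowel 'a'. The stems whose last vowel is 'a' (dittifgar → dittifgrir, lizalat → lizaltir, gotap → gotpir) delete the last vowel and add -ir.
The other patterns: stems whose last vowel is 'e' add ti- … -ani around the stem; stems whose last vowel is 'u' insert -in- after the first vowel; stems whose last vowel is 'i' or 'o' add -ish.
So tiwaf → tiwfir.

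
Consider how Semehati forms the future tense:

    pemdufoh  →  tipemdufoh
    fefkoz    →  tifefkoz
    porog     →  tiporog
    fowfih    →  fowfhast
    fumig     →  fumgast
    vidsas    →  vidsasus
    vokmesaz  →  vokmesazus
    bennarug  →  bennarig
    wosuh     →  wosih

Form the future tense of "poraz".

pemdufoh and fowfih both end in -h yet inflect differently (tipemdufoh, fowfhast), so the final letter is not what conditions the rule; the last vowel is.
"poraz" has last vowel 'a'. The stems whose last vowel is 'a' (vidsas → vidsasus, vokmesaz → vokmesazus) add -us.
The other patterns: stems whose last vowel is 'o' add the prefix ti-; stems whose last vowel is 'i' delete the last vowel and add -ast; stems whose last vowel is 'u' change the last vowel to 'i'.
So poraz → porazus.

porazus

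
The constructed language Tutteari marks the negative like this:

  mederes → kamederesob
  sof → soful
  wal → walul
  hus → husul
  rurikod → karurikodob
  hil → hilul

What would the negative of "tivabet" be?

hus and mederes both end in -s yet inflect differently (husul, kamederesob), so the final letter is not what conditions the rule; the number of vowels is.
"tivabet" has 3 vowels. The stems with 3 vowels (mederes → kamederesob, rurikod → karurikodob) add ka- … -ob around the stem.
The other pattern: stems with 1 vowel add -ul.
So tivabet → kativabetob.

kativabetob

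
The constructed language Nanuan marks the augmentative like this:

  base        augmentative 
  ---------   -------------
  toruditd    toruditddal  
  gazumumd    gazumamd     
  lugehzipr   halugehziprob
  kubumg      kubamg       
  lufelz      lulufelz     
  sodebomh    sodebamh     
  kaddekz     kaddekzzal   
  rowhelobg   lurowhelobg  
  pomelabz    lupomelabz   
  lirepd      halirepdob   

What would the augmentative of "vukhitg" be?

vukhitggal

toruditd and gazumumd both end in -d yet inflect differently (toruditddal, gazumamd), so the final letter is not what conditions the rule; the second-to-last letter is.
"vukhitg" has second-to-last letter 't'. The one such stem in the data (toruditd → toruditddal) doubles the final consonant and adds -al (as does kaddekz), so the same rule applies.
The other patterns: stems whose second-to-last letter is 'm' change the last vowel to 'a'; stems whose second-to-last letter is 'p' add ha- … -ob around the stem; stems whose second-to-last letter is 'b' or 'l' add the prefix lu-.
So vukhitg → vukhitggal.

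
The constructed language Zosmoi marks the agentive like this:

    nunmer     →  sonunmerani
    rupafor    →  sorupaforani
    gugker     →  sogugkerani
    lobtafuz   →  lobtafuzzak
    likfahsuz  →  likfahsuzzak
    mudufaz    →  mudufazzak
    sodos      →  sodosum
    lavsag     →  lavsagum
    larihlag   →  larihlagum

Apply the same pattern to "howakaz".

howakazzak

rupafor and sodos both have last vowel 'o' yet inflect differently (sorupaforani, sodosum), so the last vowel is not what conditions the rule; the final letter is.
"howakaz" ends in -z. The stems ending in -z (lobtafuz → lobtafuzzak, likfahsuz → likfahsuzzak, mudufaz → mudufazzak) double the final consonant and add -ak.
The other patterns: stems ending in -r add so- … -ani around the stem; stems ending in -g or -s add -um.
So howakaz → howakazzak.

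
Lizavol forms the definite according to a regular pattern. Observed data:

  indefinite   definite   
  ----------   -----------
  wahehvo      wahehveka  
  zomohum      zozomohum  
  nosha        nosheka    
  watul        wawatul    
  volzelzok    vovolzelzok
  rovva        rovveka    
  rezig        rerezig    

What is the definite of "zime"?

zimeka

volzelzok and wahehvo both have last vowel 'o' yet inflect differently (vovolzelzok, wahehveka), so the last vowel is not what conditions the rule; whether the stem ends in a vowel or a consonant is.
"zime" ends in a vowel. The stems ending in a vowel (wahehvo → wahehveka, rovva → rovveka, nosha → nosheka) drop the final letter and add -eka.
So zime → zimeka.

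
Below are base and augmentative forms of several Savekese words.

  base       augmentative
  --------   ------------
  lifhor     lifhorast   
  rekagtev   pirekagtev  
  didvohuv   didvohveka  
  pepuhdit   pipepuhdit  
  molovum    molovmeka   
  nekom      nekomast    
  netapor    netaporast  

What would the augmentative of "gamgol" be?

"gamgol" has last vowel 'o'. The stems whose last vowel is 'o' (lifhor → lifhorast, netapor → netaporast, nekom → nekomast) add -ast.
The other patterns: stems whose last vowel is 'u' delete the last vowel and add -eka; stems whose last vowel is 'e' or 'i' add the prefix pi-.
So gamgol → gamgolast.

gamgolast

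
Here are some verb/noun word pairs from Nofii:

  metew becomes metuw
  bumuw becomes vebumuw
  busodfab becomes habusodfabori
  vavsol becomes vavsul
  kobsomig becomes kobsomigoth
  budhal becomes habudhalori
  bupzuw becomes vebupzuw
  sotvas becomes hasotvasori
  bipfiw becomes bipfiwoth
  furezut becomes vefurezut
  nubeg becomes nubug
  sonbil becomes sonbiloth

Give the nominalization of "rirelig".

budhal and sonbil both end in -l yet inflect differently (habudhalori, sonbiloth), so the final letter is not what conditions the rule; the last vowel is.
"rirelig" has last vowel 'i'. The stems whose last vowel is 'i' (sonbil → sonbiloth, kobsomig → kobsomigoth, bipfiw → bipfiwoth) add -oth.
So rirelig → rireligoth.

rireligoth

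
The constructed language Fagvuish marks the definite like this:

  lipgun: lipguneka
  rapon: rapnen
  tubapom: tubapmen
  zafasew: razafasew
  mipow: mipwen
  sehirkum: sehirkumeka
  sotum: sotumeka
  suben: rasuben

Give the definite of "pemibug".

tubapom and sotum both end in -m yet inflect differently (tubapmen, sotumeka), so the final letter is not what conditions the rule; the last vowel is.
"pemibug" has last vowel 'u'. The stems whose last vowel is 'u' (sotum → sotumeka, sehirkum → sehirkumeka, lipgun → lipguneka) add -eka.
So pemibug → pemibugeka.

pemibugeka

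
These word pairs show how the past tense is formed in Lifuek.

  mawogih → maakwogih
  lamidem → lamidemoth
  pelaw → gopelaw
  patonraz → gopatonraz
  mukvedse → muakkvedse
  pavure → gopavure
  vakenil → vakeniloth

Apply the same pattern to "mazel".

maakzel

"mazel" begins with m-. The stems beginning with m- (mawogih → maakwogih, mukvedse → muakkvedse) insert -ak- after the first vowel.
So mazel → maakzel.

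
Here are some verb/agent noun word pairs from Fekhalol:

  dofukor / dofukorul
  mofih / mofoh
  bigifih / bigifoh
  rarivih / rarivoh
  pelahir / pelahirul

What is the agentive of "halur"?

halurul

rarivih and pelahir both have last vowel 'i' yet inflect differently (rarivoh, pelahirul), so the last vowel is not what conditions the rule; the final letter is.
"halur" ends in -r. The stems ending in -r (dofukor → dofukorul, pelahir → pelahirul) add -ul.
So halur → halurul.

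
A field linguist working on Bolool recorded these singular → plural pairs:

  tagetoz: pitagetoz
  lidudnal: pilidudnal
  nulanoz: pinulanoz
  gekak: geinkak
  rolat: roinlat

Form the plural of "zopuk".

zoinpuk

lidudnal and gekak both have last vowel 'a' yet inflect differently (pilidudnal, geinkak), so the last vowel is not what conditions the rule; the final letter is.
"zopuk" ends in -k. The one such stem in the data (gekak → geinkak) inserts -in- after the first vowel (as does rolat), so the same rule applies.
The other pattern: stems ending in -l or -z add the prefix pi-.
So zopuk → zoinpuk.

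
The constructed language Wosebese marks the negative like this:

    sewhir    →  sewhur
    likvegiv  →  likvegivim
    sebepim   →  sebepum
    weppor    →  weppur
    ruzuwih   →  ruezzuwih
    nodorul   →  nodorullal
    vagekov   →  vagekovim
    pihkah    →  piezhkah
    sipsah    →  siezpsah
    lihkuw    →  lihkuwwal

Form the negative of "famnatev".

famnatevim

"famnatev" ends in -v. The stems ending in -v (vagekov → vagekovim, likvegiv → likvegivim) add -im.
So famnatev → famnatevim.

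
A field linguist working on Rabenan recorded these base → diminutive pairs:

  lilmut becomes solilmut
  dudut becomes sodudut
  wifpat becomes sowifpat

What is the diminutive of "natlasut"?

sonatlasut

Every pair shown (lilmut → solilmut, dudut → sodudut, wifpat → sowifpat) follows the same rule: add the prefix so-.
So natlasut → sonatlasut.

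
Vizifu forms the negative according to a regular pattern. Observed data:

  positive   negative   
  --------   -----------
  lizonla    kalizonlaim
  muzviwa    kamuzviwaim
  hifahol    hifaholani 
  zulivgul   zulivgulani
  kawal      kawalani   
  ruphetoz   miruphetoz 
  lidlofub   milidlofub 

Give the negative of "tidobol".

tidobolani

lizonla and kawal both have last vowel 'a' yet inflect differently (kalizonlaim, kawalani), so the last vowel is not what conditions the rule; the final letter is.
"tidobol" ends in -l. The stems ending in -l (hifahol → hifaholani, zulivgul → zulivgulani, kawal → kawalani) add -ani.
The other patterns: stems ending in -a add ka- … -im around the stem; stems ending in -b or -z add the prefix mi-.
So tidobol → tidobolani.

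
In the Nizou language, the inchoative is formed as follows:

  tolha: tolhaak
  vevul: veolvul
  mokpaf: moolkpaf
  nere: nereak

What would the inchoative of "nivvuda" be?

mokpaf and tolha both have last vowel 'a' yet inflect differently (moolkpaf, tolhaak), so the last vowel is not what conditions the rule; whether the stem ends in a vowel or a consonant is.
"nivvuda" ends in a vowel. The stems ending in a vowel (tolha → tolhaak, nere → nereak) add -ak.
So nivvuda → nivvudaak.

nivvudaak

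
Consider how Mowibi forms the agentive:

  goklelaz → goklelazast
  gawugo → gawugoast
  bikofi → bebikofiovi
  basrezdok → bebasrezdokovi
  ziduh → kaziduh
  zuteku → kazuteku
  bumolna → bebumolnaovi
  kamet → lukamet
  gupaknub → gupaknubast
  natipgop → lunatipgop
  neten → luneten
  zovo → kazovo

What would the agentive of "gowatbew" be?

gowatbewast

zovo and gawugo both end in -o yet inflect differently (kazovo, gawugoast), so the final letter is not what conditions the rule; the first letter is.
"gowatbew" begins with g-. The stems beginning with g- (gupaknub → gupaknubast, goklelaz → goklelazast, gawugo → gawugoast) add -ast.
So gowatbew → gowatbewast.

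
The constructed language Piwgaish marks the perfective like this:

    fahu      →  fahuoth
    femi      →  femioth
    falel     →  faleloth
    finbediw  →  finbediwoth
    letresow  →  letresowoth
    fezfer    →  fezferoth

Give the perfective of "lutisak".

Every pair shown (fahu → fahuoth, femi → femioth, falel → faleloth, …) follows the same rule: add -oth.
So lutisak → lutisakoth.

lutisakoth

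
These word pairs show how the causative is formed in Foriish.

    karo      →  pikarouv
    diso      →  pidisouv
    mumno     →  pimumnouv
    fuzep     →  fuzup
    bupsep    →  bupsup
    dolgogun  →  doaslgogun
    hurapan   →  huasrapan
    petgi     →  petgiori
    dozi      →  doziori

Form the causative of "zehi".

"zehi" ends in -i. The stems ending in -i (petgi → petgiori, dozi → doziori) add -ori.
The other patterns: stems ending in -o add pi- … -uv around the stem; stems ending in -p change the last vowel to 'u'; stems ending in -n insert -as- after the first vowel.
So zehi → zehiori.

zehiori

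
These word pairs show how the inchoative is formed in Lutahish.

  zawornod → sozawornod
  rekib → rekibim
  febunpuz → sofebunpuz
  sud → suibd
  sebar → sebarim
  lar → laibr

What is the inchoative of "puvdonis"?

sopuvdonis

lar and sebar both end in -r yet inflect differently (laibr, sebarim), so the final letter is not what conditions the rule; the number of vowels is.
"puvdonis" has 3 vowels. The stems with 3 vowels (zawornod → sozawornod, febunpuz → sofebunpuz) add the prefix so-.
The other patterns: stems with 1 vowel insert -ib- after the first vowel; stems with 2 vowels add -im.
So puvdonis → sopuvdonis.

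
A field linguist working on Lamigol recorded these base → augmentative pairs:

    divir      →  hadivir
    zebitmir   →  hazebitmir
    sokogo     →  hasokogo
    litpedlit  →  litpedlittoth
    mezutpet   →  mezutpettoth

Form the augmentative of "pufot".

"pufot" ends in -t. The stems ending in -t (litpedlit → litpedlittoth, mezutpet → mezutpettoth) double the final consonant and add -oth.
So pufot → pufottoth.

pufottoth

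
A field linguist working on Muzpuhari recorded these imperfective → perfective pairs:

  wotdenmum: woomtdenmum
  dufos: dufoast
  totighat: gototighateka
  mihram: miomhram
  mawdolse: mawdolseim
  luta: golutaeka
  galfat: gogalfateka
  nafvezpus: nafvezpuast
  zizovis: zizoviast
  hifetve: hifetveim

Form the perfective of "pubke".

wotdenmum and nafvezpus both have last vowel 'u' yet inflect differently (woomtdenmum, nafvezpuast), so the last vowel is not what conditions the rule; the final letter is.
"pubke" ends in -e. The stems ending in -e (hifetve → hifetveim, mawdolse → mawdolseim) add -im.
So pubke → pubkeim.

pubkeim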